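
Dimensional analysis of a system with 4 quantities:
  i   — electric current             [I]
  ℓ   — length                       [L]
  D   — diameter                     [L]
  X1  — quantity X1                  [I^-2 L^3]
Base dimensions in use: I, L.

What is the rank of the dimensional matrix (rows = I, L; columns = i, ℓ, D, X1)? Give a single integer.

Dimensional matrix (I×L by i×ℓ×D×X1):
  I: [ 1  0  0 -2]
  L: [ 0  1  1  3]
Echelon form has 2 nonzero rows (pivots: i,ℓ)

2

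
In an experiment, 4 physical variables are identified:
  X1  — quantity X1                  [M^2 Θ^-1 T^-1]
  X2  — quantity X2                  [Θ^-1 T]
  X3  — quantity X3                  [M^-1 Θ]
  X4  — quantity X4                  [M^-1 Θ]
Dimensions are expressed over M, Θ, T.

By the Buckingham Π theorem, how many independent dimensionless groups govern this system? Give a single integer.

2

Dimensional matrix (M×Θ×T by X1×X2×X3×X4):
  M: [ 2  0 -1 -1]
  Θ: [-1 -1  1  1]
  T: [-1  1  0  0]
Echelon form has 2 nonzero rows (pivots: X1,X2)
4 vars − rank 2 = 2 Π groups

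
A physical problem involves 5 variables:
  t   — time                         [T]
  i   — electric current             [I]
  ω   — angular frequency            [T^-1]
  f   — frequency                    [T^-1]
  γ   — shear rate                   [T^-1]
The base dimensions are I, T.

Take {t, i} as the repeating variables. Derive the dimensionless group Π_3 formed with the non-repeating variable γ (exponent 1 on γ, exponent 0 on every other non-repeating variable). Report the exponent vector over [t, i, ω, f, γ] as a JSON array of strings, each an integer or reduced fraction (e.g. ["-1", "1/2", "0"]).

Exponent matrix [I,T] × [t,i,ω,f,γ]:
  I: [ 0  1  0  0  0]
  T: [ 1  0 -1 -1 -1]
Row reduction gives pivot columns t,i; rank = 2
Pivot set = {t,i}, free = {ω,f,γ}
RREF:
  r0: [   1    0   -1   -1   -1]
  r1: [   0    1    0    0    0]
Fix exponent of γ at 1, ω at 0, f at 0; solve each RREF row for its pivot's exponent:
  r0: exp(t) + (-1)·1 = 0 ⇒ exp(t) = 1
  r1: exp(i) + (0)·1 = 0 ⇒ exp(i) = 0
Π_3 = t · γ

["1", "0", "0", "0", "1"]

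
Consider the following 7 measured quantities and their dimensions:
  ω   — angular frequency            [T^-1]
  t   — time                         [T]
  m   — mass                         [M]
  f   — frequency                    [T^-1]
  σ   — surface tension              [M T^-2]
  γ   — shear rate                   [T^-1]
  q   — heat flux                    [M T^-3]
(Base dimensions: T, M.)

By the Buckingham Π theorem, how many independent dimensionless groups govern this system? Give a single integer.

5

Exponent matrix [T,M] × [ω,t,m,f,σ,γ,q]:
  T: [-1  1  0 -1 -2 -1 -3]
  M: [ 0  0  1  0  1  0  1]
Row reduction gives pivot columns ω,m; rank = 2
7 vars − rank 2 = 5 Π groups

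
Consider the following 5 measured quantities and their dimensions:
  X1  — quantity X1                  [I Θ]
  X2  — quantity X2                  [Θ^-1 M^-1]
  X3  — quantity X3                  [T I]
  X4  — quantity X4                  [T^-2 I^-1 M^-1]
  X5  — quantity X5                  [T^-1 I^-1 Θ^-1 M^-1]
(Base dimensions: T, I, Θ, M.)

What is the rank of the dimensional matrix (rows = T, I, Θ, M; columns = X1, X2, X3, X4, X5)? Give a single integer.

3

Write exponents as rows T,I,Θ,M / cols X1,X2,X3,X4,X5:
  T: [ 0  0  1 -2 -1]
  I: [ 1  0  1 -1 -1]
  Θ: [ 1 -1  0  0 -1]
  M: [ 0 -1  0 -1 -1]
RREF → pivots at {X1,X2,X3} ⇒ r = 3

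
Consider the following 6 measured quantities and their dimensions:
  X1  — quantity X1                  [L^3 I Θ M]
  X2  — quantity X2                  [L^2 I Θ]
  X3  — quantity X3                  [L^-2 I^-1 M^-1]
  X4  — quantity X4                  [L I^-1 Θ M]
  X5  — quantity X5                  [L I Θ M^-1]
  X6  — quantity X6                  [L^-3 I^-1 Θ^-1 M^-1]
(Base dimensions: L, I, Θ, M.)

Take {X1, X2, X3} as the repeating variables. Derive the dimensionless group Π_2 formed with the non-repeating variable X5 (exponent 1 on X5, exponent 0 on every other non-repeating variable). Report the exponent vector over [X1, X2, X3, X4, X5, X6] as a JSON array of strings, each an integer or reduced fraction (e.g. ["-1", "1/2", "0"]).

["1", "-2", "0", "0", "1", "0"]

Dimensional matrix (L×I×Θ×M by X1×X2×X3×X4×X5×X6):
  L: [ 3  2 -2  1  1 -3]
  I: [ 1  1 -1 -1  1 -1]
  Θ: [ 1  1  0  1  1 -1]
  M: [ 1  0 -1  1 -1 -1]
RREF → pivots at {X1,X2,X3} ⇒ r = 3
Repeat: X1,X2,X3; free: X4,X5,X6
RREF:
  r0: [   1    0    0    3   -1   -1]
  r1: [   0    1    0   -2    2    0]
  r2: [   0    0    1    2    0    0]
  r3: [   0    0    0    0    0    0]
Fix exponent of X5 at 1, X4 at 0, X6 at 0; solve each RREF row for its pivot's exponent:
  r0: exp(X1) + (-1)·1 = 0 ⇒ exp(X1) = 1
  r1: exp(X2) + (2)·1 = 0 ⇒ exp(X2) = -2
  r2: exp(X3) + (0)·1 = 0 ⇒ exp(X3) = 0
Π_2 = X1 · X2^-2 · X5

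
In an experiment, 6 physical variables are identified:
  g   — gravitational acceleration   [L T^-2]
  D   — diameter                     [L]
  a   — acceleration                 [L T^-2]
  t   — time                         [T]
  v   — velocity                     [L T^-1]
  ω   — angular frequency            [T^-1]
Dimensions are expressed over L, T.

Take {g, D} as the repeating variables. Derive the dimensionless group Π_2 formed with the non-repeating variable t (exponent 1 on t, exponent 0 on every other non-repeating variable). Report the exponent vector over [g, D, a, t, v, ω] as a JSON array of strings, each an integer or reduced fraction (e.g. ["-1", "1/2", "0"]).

["1/2", "-1/2", "0", "1", "0", "0"]

Exponent matrix [L,T] × [g,D,a,t,v,ω]:
  L: [ 1  1  1  0  1  0]
  T: [-2  0 -2  1 -1 -1]
Row reduction gives pivot columns g,D; rank = 2
Repeat: g,D; free: a,t,v,ω
RREF:
  r0: [   1    0    1 -1/2  1/2  1/2]
  r1: [   0    1    0  1/2  1/2 -1/2]
Fix exponent of t at 1, a at 0, v at 0, ω at 0; solve each RREF row for its pivot's exponent:
  r0: exp(g) + (-1/2)·1 = 0 ⇒ exp(g) = 1/2
  r1: exp(D) + (1/2)·1 = 0 ⇒ exp(D) = -1/2
Π_2 = g^(1/2) · D^(-1/2) · t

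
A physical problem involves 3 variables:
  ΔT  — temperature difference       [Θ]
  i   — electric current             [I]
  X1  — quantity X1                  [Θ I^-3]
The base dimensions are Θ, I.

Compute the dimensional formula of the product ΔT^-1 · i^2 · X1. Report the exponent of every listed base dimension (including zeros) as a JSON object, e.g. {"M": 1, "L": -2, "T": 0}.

Exponent matrix [Θ,I] × [ΔT,i,X1]:
  Θ: [ 1  0  1]
  I: [ 0  1 -3]
  [Θ]: (-1)·1+(2)·0+(1)·1 = 0
  [I]: (-1)·0+(2)·1+(1)·-3 = -1
⇒ I^-1

{"Θ": 0, "I": -1}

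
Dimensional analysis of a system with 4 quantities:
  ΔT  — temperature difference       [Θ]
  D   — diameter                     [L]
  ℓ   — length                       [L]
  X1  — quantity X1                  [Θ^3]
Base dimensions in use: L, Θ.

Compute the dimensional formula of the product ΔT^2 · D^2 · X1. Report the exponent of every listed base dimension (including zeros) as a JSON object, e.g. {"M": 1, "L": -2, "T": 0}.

{"L": 2, "Θ": 5}

Exponent matrix [L,Θ] × [ΔT,D,ℓ,X1]:
  L: [ 0  1  1  0]
  Θ: [ 1  0  0  3]
  [L]: (2)·0+(2)·1+(1)·0 = 2
  [Θ]: (2)·1+(2)·0+(1)·3 = 5
⇒ L^2 Θ^5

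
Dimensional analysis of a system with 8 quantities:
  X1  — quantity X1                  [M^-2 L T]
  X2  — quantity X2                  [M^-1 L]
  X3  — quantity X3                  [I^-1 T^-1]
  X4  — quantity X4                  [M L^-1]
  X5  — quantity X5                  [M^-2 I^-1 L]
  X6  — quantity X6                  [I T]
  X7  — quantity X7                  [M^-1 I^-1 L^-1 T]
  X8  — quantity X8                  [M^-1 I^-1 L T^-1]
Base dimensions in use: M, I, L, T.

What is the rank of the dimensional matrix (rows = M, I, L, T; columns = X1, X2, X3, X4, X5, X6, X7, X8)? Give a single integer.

3

Dimensional matrix (M×I×L×T by X1×X2×X3×X4×X5×X6×X7×X8):
  M: [-2 -1  0  1 -2  0 -1 -1]
  I: [ 0  0 -1  0 -1  1 -1 -1]
  L: [ 1  1  0 -1  1  0 -1  1]
  T: [ 1  0 -1  0  0  1  1 -1]
Row reduction gives pivot columns X1,X2,X3; rank = 3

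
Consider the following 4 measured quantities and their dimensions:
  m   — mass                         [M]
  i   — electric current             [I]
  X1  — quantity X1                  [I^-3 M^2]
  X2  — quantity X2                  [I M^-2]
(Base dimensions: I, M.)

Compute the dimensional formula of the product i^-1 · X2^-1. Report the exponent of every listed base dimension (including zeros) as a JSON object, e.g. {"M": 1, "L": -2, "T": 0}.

Exponent matrix [I,M] × [m,i,X1,X2]:
  I: [ 0  1 -3  1]
  M: [ 1  0  2 -2]
  [I]: (-1)·1+(-1)·1 = -2
  [M]: (-1)·0+(-1)·-2 = 2
⇒ I^-2 M^2

{"I": -2, "M": 2}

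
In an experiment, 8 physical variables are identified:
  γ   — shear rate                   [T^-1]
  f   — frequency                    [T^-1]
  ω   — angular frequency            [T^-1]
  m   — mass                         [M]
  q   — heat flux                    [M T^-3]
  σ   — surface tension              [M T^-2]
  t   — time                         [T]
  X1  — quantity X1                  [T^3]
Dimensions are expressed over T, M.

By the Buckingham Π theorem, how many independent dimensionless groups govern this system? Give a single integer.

Exponent matrix [T,M] × [γ,f,ω,m,q,σ,t,X1]:
  T: [-1 -1 -1  0 -3 -2  1  3]
  M: [ 0  0  0  1  1  1  0  0]
Row reduction gives pivot columns γ,m; rank = 2
8 vars − rank 2 = 6 Π groups

6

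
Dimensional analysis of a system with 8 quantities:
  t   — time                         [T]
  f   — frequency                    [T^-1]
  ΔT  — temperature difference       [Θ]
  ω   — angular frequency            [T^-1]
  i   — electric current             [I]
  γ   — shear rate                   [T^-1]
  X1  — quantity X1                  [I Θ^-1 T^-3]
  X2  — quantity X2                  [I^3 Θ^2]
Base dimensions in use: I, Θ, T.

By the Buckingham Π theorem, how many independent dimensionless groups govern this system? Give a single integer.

5

Exponent matrix [I,Θ,T] × [t,f,ΔT,ω,i,γ,X1,X2]:
  I: [ 0  0  0  0  1  0  1  3]
  Θ: [ 0  0  1  0  0  0 -1  2]
  T: [ 1 -1  0 -1  0 -1 -3  0]
Echelon form has 3 nonzero rows (pivots: t,ΔT,i)
Π count = n − r = 8 − 3 = 5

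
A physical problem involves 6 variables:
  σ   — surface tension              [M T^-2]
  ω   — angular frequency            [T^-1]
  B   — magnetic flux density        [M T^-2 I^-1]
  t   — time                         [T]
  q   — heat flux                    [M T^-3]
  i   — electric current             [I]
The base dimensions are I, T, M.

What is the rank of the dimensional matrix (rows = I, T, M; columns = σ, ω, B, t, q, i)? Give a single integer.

3

Dimensional matrix (I×T×M by σ×ω×B×t×q×i):
  I: [ 0  0 -1  0  0  1]
  T: [-2 -1 -2  1 -3  0]
  M: [ 1  0  1  0  1  0]
Row reduction gives pivot columns σ,ω,B; rank = 3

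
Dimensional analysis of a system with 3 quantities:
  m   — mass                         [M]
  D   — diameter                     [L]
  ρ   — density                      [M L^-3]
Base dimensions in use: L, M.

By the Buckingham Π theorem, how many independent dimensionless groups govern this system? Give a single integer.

1

Exponent matrix [L,M] × [m,D,ρ]:
  L: [ 0  1 -3]
  M: [ 1  0  1]
RREF → pivots at {m,D} ⇒ r = 2
3 vars − rank 2 = 1 Π group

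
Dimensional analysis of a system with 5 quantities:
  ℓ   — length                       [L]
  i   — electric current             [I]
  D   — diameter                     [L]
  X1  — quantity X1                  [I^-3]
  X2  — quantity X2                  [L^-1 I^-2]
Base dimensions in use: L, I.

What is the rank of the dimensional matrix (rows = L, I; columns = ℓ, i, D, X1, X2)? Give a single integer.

2

Exponent matrix [L,I] × [ℓ,i,D,X1,X2]:
  L: [ 1  0  1  0 -1]
  I: [ 0  1  0 -3 -2]
Row reduction gives pivot columns ℓ,i; rank = 2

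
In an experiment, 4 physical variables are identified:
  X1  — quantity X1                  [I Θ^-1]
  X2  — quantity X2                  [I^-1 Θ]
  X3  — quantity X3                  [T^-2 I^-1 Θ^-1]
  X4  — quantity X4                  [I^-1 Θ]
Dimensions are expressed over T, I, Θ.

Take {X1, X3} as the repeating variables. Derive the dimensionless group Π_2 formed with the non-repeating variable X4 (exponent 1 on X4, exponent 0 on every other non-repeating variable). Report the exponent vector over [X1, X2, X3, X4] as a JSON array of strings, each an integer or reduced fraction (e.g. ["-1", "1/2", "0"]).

["1", "0", "0", "1"]

Exponent matrix [T,I,Θ] × [X1,X2,X3,X4]:
  T: [ 0  0 -2  0]
  I: [ 1 -1 -1 -1]
  Θ: [-1  1 -1  1]
RREF → pivots at {X1,X3} ⇒ r = 2
Pivot set = {X1,X3}, free = {X2,X4}
RREF:
  r0: [   1   -1    0   -1]
  r1: [   0    0    1    0]
  r2: [   0    0    0    0]
Fix exponent of X4 at 1, X2 at 0; solve each RREF row for its pivot's exponent:
  r0: exp(X1) + (-1)·1 = 0 ⇒ exp(X1) = 1
  r1: exp(X3) + (0)·1 = 0 ⇒ exp(X3) = 0
Π_2 = X1 · X4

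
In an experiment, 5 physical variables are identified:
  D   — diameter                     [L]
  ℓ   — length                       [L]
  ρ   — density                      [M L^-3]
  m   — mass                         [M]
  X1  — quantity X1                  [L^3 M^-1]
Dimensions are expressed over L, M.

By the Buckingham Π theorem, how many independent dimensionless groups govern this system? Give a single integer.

3

Dimensional matrix (L×M by D×ℓ×ρ×m×X1):
  L: [ 1  1 -3  0  3]
  M: [ 0  0  1  1 -1]
Row reduction gives pivot columns D,ρ; rank = 2
Π count = n − r = 5 − 2 = 3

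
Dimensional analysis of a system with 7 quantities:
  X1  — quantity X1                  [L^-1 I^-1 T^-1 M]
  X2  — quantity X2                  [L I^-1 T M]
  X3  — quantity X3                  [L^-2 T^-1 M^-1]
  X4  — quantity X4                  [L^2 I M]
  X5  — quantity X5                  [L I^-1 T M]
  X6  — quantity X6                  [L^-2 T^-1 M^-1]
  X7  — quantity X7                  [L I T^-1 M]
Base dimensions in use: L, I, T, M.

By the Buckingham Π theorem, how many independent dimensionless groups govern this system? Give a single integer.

4

Dimensional matrix (L×I×T×M by X1×X2×X3×X4×X5×X6×X7):
  L: [-1  1 -2  2  1 -2  1]
  I: [-1 -1  0  1 -1  0  1]
  T: [-1  1 -1  0  1 -1 -1]
  M: [ 1  1 -1  1  1 -1  1]
RREF → pivots at {X1,X2,X3} ⇒ r = 3
n=7, r=3 ⇒ 4 dimensionless groups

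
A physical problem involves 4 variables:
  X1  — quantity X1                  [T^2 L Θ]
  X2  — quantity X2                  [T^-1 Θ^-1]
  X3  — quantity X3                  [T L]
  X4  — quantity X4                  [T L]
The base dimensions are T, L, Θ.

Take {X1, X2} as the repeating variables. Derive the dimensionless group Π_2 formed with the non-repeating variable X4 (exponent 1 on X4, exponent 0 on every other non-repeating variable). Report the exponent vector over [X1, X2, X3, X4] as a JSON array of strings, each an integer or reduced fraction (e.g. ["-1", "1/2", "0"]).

["-1", "-1", "0", "1"]

Exponent matrix [T,L,Θ] × [X1,X2,X3,X4]:
  T: [ 2 -1  1  1]
  L: [ 1  0  1  1]
  Θ: [ 1 -1  0  0]
RREF → pivots at {X1,X2} ⇒ r = 2
Repeat: X1,X2; free: X3,X4
RREF:
  r0: [   1    0    1    1]
  r1: [   0    1    1    1]
  r2: [   0    0    0    0]
Fix exponent of X4 at 1, X3 at 0; solve each RREF row for its pivot's exponent:
  r0: exp(X1) + (1)·1 = 0 ⇒ exp(X1) = -1
  r1: exp(X2) + (1)·1 = 0 ⇒ exp(X2) = -1
Π_2 = X1^-1 · X2^-1 · X4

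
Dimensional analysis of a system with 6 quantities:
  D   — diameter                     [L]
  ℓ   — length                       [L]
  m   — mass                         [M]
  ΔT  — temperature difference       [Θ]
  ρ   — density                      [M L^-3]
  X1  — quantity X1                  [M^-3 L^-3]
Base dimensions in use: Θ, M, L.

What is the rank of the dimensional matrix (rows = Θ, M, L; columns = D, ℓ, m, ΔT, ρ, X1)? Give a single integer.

3

Dimensional matrix (Θ×M×L by D×ℓ×m×ΔT×ρ×X1):
  Θ: [ 0  0  0  1  0  0]
  M: [ 0  0  1  0  1 -3]
  L: [ 1  1  0  0 -3 -3]
Echelon form has 3 nonzero rows (pivots: D,m,ΔT)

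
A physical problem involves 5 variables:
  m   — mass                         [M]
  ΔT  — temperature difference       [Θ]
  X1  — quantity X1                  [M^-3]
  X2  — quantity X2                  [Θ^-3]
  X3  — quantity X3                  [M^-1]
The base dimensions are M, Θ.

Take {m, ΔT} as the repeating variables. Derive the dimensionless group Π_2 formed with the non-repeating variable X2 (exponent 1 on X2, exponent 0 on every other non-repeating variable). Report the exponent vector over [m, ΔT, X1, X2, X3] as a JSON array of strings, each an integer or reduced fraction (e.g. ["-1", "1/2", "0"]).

["0", "3", "0", "1", "0"]

Write exponents as rows M,Θ / cols m,ΔT,X1,X2,X3:
  M: [ 1  0 -3  0 -1]
  Θ: [ 0  1  0 -3  0]
Row reduction gives pivot columns m,ΔT; rank = 2
Repeat: m,ΔT; free: X1,X2,X3
RREF:
  r0: [   1    0   -3    0   -1]
  r1: [   0    1    0   -3    0]
Fix exponent of X2 at 1, X1 at 0, X3 at 0; solve each RREF row for its pivot's exponent:
  r0: exp(m) + (0)·1 = 0 ⇒ exp(m) = 0
  r1: exp(ΔT) + (-3)·1 = 0 ⇒ exp(ΔT) = 3
Π_2 = ΔT^3 · X2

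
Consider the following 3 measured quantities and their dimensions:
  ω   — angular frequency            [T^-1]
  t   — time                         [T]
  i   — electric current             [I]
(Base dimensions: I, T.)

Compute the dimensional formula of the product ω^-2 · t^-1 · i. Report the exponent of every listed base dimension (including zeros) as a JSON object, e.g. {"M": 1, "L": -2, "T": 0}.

{"I": 1, "T": 1}

Exponent matrix [I,T] × [ω,t,i]:
  I: [ 0  0  1]
  T: [-1  1  0]
  [I]: (-2)·0+(-1)·0+(1)·1 = 1
  [T]: (-2)·-1+(-1)·1+(1)·0 = 1
⇒ I T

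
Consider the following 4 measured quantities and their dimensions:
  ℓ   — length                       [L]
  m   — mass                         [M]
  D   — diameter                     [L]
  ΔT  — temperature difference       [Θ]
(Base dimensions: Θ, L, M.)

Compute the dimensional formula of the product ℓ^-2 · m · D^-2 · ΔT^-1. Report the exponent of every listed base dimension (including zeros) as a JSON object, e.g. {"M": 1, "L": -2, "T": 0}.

{"Θ": -1, "L": -4, "M": 1}

Dimensional matrix (Θ×L×M by ℓ×m×D×ΔT):
  Θ: [ 0  0  0  1]
  L: [ 1  0  1  0]
  M: [ 0  1  0  0]
  [Θ]: (-2)·0+(1)·0+(-2)·0+(-1)·1 = -1
  [L]: (-2)·1+(1)·0+(-2)·1+(-1)·0 = -4
  [M]: (-2)·0+(1)·1+(-2)·0+(-1)·0 = 1
⇒ Θ^-1 L^-4 M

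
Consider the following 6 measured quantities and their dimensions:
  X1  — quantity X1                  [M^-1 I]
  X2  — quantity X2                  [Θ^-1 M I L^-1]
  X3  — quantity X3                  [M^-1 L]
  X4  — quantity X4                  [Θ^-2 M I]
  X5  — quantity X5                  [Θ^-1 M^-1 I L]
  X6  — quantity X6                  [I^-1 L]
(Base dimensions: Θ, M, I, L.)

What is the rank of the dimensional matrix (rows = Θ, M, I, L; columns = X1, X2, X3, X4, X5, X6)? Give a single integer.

Write exponents as rows Θ,M,I,L / cols X1,X2,X3,X4,X5,X6:
  Θ: [ 0 -1  0 -2 -1  0]
  M: [-1  1 -1  1 -1  0]
  I: [ 1  1  0  1  1 -1]
  L: [ 0 -1  1  0  1  1]
Row reduction gives pivot columns X1,X2,X3; rank = 3

3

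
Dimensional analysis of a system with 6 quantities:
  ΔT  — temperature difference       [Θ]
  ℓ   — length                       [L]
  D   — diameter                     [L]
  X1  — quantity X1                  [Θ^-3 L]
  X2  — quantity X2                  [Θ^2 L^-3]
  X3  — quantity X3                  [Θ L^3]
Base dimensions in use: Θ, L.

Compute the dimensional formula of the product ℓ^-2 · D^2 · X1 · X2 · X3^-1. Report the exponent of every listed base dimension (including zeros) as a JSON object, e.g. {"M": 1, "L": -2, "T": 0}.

Dimensional matrix (Θ×L by ΔT×ℓ×D×X1×X2×X3):
  Θ: [ 1  0  0 -3  2  1]
  L: [ 0  1  1  1 -3  3]
  [Θ]: (-2)·0+(2)·0+(1)·-3+(1)·2+(-1)·1 = -2
  [L]: (-2)·1+(2)·1+(1)·1+(1)·-3+(-1)·3 = -5
⇒ Θ^-2 L^-5

{"Θ": -2, "L": -5}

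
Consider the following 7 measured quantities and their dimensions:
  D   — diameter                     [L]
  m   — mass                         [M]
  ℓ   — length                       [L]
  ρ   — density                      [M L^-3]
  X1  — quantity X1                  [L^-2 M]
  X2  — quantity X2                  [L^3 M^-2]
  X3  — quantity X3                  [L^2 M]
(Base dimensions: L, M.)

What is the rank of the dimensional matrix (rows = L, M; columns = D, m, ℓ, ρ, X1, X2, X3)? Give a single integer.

2

Exponent matrix [L,M] × [D,m,ℓ,ρ,X1,X2,X3]:
  L: [ 1  0  1 -3 -2  3  2]
  M: [ 0  1  0  1  1 -2  1]
RREF → pivots at {D,m} ⇒ r = 2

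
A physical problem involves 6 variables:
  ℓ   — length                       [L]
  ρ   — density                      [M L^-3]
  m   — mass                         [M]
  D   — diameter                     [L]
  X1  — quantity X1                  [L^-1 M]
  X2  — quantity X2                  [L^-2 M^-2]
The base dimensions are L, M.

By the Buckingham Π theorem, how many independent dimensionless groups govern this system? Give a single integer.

4

Write exponents as rows L,M / cols ℓ,ρ,m,D,X1,X2:
  L: [ 1 -3  0  1 -1 -2]
  M: [ 0  1  1  0  1 -2]
Row reduction gives pivot columns ℓ,ρ; rank = 2
n=6, r=2 ⇒ 4 dimensionless groups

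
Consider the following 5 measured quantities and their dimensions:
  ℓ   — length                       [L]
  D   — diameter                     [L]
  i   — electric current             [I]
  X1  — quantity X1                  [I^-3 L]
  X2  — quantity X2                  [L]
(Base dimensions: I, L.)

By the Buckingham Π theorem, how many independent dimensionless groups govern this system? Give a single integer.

Write exponents as rows I,L / cols ℓ,D,i,X1,X2:
  I: [ 0  0  1 -3  0]
  L: [ 1  1  0  1  1]
Echelon form has 2 nonzero rows (pivots: ℓ,i)
n=5, r=2 ⇒ 3 dimensionless groups

3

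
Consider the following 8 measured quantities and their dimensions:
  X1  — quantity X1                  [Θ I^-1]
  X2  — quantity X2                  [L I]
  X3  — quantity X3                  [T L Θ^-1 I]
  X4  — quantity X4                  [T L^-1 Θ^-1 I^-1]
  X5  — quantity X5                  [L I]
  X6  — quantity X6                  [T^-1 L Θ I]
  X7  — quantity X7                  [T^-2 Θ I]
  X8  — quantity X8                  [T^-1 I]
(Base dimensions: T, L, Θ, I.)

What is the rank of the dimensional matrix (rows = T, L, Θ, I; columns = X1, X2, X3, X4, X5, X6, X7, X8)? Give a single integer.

3

Write exponents as rows T,L,Θ,I / cols X1,X2,X3,X4,X5,X6,X7,X8:
  T: [ 0  0  1  1  0 -1 -2 -1]
  L: [ 0  1  1 -1  1  1  0  0]
  Θ: [ 1  0 -1 -1  0  1  1  0]
  I: [-1  1  1 -1  1  1  1  1]
Echelon form has 3 nonzero rows (pivots: X1,X2,X3)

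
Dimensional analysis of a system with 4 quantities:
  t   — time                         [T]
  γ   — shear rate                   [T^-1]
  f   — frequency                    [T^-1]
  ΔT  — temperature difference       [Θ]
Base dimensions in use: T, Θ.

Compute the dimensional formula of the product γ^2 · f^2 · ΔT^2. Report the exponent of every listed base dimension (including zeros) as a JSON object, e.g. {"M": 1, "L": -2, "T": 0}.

Dimensional matrix (T×Θ by t×γ×f×ΔT):
  T: [ 1 -1 -1  0]
  Θ: [ 0  0  0  1]
  [T]: (2)·-1+(2)·-1+(2)·0 = -4
  [Θ]: (2)·0+(2)·0+(2)·1 = 2
⇒ T^-4 Θ^2

{"T": -4, "Θ": 2}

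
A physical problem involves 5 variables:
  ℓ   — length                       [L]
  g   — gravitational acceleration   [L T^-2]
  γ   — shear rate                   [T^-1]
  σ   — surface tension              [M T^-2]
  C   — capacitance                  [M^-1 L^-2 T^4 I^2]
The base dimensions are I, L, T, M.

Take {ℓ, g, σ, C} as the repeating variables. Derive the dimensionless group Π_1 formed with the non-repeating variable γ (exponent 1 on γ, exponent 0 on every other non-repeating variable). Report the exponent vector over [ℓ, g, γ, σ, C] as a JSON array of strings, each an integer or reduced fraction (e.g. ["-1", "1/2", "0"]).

Exponent matrix [I,L,T,M] × [ℓ,g,γ,σ,C]:
  I: [ 0  0  0  0  2]
  L: [ 1  1  0  0 -2]
  T: [ 0 -2 -1 -2  4]
  M: [ 0  0  0  1 -1]
Echelon form has 4 nonzero rows (pivots: ℓ,g,σ,C)
Pivot set = {ℓ,g,σ,C}, free = {γ}
RREF:
  r0: [   1    0 -1/2    0    0]
  r1: [   0    1  1/2    0    0]
  r2: [   0    0    0    1    0]
  r3: [   0    0    0    0    1]
Fix exponent of γ at 1; solve each RREF row for its pivot's exponent:
  r0: exp(ℓ) + (-1/2)·1 = 0 ⇒ exp(ℓ) = 1/2
  r1: exp(g) + (1/2)·1 = 0 ⇒ exp(g) = -1/2
  r2: exp(σ) + (0)·1 = 0 ⇒ exp(σ) = 0
  r3: exp(C) + (0)·1 = 0 ⇒ exp(C) = 0
Π_1 = ℓ^(1/2) · g^(-1/2) · γ

["1/2", "-1/2", "1", "0", "0"]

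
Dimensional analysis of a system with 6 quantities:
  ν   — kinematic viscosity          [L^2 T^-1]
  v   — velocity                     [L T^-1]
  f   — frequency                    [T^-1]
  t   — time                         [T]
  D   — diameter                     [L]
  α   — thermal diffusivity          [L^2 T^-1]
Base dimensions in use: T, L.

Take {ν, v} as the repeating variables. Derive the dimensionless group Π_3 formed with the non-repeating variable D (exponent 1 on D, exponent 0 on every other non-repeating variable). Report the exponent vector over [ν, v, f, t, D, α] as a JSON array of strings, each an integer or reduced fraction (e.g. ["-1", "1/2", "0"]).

Exponent matrix [T,L] × [ν,v,f,t,D,α]:
  T: [-1 -1 -1  1  0 -1]
  L: [ 2  1  0  0  1  2]
Echelon form has 2 nonzero rows (pivots: ν,v)
Pivot set = {ν,v}, free = {f,t,D,α}
RREF:
  r0: [   1    0   -1    1    1    1]
  r1: [   0    1    2   -2   -1    0]
Fix exponent of D at 1, f at 0, t at 0, α at 0; solve each RREF row for its pivot's exponent:
  r0: exp(ν) + (1)·1 = 0 ⇒ exp(ν) = -1
  r1: exp(v) + (-1)·1 = 0 ⇒ exp(v) = 1
Π_3 = ν^-1 · v · D

["-1", "1", "0", "0", "1", "0"]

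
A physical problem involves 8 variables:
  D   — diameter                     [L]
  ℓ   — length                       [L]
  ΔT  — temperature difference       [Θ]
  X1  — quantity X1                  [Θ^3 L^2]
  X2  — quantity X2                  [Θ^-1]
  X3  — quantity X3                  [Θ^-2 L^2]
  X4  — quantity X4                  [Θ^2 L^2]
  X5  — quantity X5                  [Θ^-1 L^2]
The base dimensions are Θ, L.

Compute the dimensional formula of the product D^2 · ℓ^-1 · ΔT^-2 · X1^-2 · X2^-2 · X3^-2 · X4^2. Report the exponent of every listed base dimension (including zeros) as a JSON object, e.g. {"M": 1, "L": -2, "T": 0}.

Exponent matrix [Θ,L] × [D,ℓ,ΔT,X1,X2,X3,X4,X5]:
  Θ: [ 0  0  1  3 -1 -2  2 -1]
  L: [ 1  1  0  2  0  2  2  2]
  [Θ]: (2)·0+(-1)·0+(-2)·1+(-2)·3+(-2)·-1+(-2)·-2+(2)·2 = 2
  [L]: (2)·1+(-1)·1+(-2)·0+(-2)·2+(-2)·0+(-2)·2+(2)·2 = -3
⇒ Θ^2 L^-3

{"Θ": 2, "L": -3}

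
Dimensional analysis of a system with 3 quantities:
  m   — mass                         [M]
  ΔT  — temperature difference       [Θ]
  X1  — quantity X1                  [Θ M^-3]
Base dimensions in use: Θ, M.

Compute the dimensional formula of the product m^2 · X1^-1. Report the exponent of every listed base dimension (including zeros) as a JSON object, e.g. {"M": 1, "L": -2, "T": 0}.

{"Θ": -1, "M": 5}

Exponent matrix [Θ,M] × [m,ΔT,X1]:
  Θ: [ 0  1  1]
  M: [ 1  0 -3]
  [Θ]: (2)·0+(-1)·1 = -1
  [M]: (2)·1+(-1)·-3 = 5
⇒ Θ^-1 M^5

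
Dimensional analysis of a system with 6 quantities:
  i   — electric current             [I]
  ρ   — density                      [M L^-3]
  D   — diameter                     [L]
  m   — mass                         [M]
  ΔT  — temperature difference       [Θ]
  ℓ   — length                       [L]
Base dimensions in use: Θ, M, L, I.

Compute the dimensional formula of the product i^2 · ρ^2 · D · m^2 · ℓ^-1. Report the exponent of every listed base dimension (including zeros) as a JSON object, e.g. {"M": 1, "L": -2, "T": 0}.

{"Θ": 0, "M": 4, "L": -6, "I": 2}

Exponent matrix [Θ,M,L,I] × [i,ρ,D,m,ΔT,ℓ]:
  Θ: [ 0  0  0  0  1  0]
  M: [ 0  1  0  1  0  0]
  L: [ 0 -3  1  0  0  1]
  I: [ 1  0  0  0  0  0]
  [Θ]: (2)·0+(2)·0+(1)·0+(2)·0+(-1)·0 = 0
  [M]: (2)·0+(2)·1+(1)·0+(2)·1+(-1)·0 = 4
  [L]: (2)·0+(2)·-3+(1)·1+(2)·0+(-1)·1 = -6
  [I]: (2)·1+(2)·0+(1)·0+(2)·0+(-1)·0 = 2
⇒ M^4 L^-6 I^2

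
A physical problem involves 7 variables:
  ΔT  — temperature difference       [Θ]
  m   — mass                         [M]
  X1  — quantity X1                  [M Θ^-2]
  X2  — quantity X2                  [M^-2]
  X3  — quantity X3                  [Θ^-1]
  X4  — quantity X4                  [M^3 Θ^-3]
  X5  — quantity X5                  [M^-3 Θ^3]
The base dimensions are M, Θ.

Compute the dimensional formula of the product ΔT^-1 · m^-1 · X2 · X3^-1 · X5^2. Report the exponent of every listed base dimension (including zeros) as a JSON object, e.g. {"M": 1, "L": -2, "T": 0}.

{"M": -9, "Θ": 6}

Write exponents as rows M,Θ / cols ΔT,m,X1,X2,X3,X4,X5:
  M: [ 0  1  1 -2  0  3 -3]
  Θ: [ 1  0 -2  0 -1 -3  3]
  [M]: (-1)·0+(-1)·1+(1)·-2+(-1)·0+(2)·-3 = -9
  [Θ]: (-1)·1+(-1)·0+(1)·0+(-1)·-1+(2)·3 = 6
⇒ M^-9 Θ^6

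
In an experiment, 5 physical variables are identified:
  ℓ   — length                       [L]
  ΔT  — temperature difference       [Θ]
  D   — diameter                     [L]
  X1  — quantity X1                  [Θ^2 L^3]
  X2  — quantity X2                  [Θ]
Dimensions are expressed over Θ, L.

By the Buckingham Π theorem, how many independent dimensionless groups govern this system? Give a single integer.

Write exponents as rows Θ,L / cols ℓ,ΔT,D,X1,X2:
  Θ: [ 0  1  0  2  1]
  L: [ 1  0  1  3  0]
Echelon form has 2 nonzero rows (pivots: ℓ,ΔT)
5 vars − rank 2 = 3 Π groups

3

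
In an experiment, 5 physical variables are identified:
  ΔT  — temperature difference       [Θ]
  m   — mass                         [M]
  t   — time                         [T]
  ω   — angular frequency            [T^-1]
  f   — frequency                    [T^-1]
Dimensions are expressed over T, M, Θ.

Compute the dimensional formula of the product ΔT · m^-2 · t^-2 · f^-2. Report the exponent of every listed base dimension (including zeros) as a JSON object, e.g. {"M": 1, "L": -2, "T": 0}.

Exponent matrix [T,M,Θ] × [ΔT,m,t,ω,f]:
  T: [ 0  0  1 -1 -1]
  M: [ 0  1  0  0  0]
  Θ: [ 1  0  0  0  0]
  [T]: (1)·0+(-2)·0+(-2)·1+(-2)·-1 = 0
  [M]: (1)·0+(-2)·1+(-2)·0+(-2)·0 = -2
  [Θ]: (1)·1+(-2)·0+(-2)·0+(-2)·0 = 1
⇒ M^-2 Θ

{"T": 0, "M": -2, "Θ": 1}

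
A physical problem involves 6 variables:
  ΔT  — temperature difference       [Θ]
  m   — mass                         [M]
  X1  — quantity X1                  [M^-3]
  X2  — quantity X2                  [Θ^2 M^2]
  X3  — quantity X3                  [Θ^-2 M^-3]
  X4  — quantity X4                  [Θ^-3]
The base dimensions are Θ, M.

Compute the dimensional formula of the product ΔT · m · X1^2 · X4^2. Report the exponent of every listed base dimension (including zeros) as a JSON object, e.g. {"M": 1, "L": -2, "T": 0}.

Write exponents as rows Θ,M / cols ΔT,m,X1,X2,X3,X4:
  Θ: [ 1  0  0  2 -2 -3]
  M: [ 0  1 -3  2 -3  0]
  [Θ]: (1)·1+(1)·0+(2)·0+(2)·-3 = -5
  [M]: (1)·0+(1)·1+(2)·-3+(2)·0 = -5
⇒ Θ^-5 M^-5

{"Θ": -5, "M": -5}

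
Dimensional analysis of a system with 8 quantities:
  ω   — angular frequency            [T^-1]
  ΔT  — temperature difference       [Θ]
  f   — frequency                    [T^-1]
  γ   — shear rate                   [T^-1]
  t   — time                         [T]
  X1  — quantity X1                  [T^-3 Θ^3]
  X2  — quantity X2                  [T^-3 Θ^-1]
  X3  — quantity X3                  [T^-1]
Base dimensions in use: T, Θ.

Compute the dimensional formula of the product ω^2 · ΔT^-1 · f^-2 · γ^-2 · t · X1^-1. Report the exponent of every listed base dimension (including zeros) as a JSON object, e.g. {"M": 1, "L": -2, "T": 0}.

{"T": 6, "Θ": -4}

Dimensional matrix (T×Θ by ω×ΔT×f×γ×t×X1×X2×X3):
  T: [-1  0 -1 -1  1 -3 -3 -1]
  Θ: [ 0  1  0  0  0  3 -1  0]
  [T]: (2)·-1+(-1)·0+(-2)·-1+(-2)·-1+(1)·1+(-1)·-3 = 6
  [Θ]: (2)·0+(-1)·1+(-2)·0+(-2)·0+(1)·0+(-1)·3 = -4
⇒ T^6 Θ^-4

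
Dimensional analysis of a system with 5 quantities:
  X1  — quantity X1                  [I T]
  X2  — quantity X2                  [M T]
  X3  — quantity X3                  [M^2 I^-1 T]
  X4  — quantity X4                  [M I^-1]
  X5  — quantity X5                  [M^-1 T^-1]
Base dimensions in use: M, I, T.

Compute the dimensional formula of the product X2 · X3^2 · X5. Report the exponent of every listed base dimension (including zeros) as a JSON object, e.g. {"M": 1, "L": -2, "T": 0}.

{"M": 4, "I": -2, "T": 2}

Dimensional matrix (M×I×T by X1×X2×X3×X4×X5):
  M: [ 0  1  2  1 -1]
  I: [ 1  0 -1 -1  0]
  T: [ 1  1  1  0 -1]
  [M]: (1)·1+(2)·2+(1)·-1 = 4
  [I]: (1)·0+(2)·-1+(1)·0 = -2
  [T]: (1)·1+(2)·1+(1)·-1 = 2
⇒ M^4 I^-2 T^2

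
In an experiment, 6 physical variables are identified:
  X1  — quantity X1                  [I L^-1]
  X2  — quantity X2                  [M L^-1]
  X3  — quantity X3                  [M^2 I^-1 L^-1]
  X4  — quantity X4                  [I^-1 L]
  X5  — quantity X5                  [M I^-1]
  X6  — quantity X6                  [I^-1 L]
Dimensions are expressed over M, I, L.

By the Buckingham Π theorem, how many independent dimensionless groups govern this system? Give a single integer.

Exponent matrix [M,I,L] × [X1,X2,X3,X4,X5,X6]:
  M: [ 0  1  2  0  1  0]
  I: [ 1  0 -1 -1 -1 -1]
  L: [-1 -1 -1  1  0  1]
RREF → pivots at {X1,X2} ⇒ r = 2
Π count = n − r = 6 − 2 = 4

4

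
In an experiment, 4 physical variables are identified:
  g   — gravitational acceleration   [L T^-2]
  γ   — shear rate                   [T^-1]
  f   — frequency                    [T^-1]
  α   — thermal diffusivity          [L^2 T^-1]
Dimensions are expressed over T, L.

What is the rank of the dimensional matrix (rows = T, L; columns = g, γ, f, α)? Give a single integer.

Dimensional matrix (T×L by g×γ×f×α):
  T: [-2 -1 -1 -1]
  L: [ 1  0  0  2]
Row reduction gives pivot columns g,γ; rank = 2

2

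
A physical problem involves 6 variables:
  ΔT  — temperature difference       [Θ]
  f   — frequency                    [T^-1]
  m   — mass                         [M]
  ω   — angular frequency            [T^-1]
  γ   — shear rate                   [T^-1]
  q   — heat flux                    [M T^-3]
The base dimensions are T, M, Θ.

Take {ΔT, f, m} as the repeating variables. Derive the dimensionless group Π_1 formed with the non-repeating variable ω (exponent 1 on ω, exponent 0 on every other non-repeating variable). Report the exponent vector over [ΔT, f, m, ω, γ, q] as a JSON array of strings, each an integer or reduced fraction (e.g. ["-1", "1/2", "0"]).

["0", "-1", "0", "1", "0", "0"]

Write exponents as rows T,M,Θ / cols ΔT,f,m,ω,γ,q:
  T: [ 0 -1  0 -1 -1 -3]
  M: [ 0  0  1  0  0  1]
  Θ: [ 1  0  0  0  0  0]
RREF → pivots at {ΔT,f,m} ⇒ r = 3
Pivot set = {ΔT,f,m}, free = {ω,γ,q}
RREF:
  r0: [   1    0    0    0    0    0]
  r1: [   0    1    0    1    1    3]
  r2: [   0    0    1    0    0    1]
Fix exponent of ω at 1, γ at 0, q at 0; solve each RREF row for its pivot's exponent:
  r0: exp(ΔT) + (0)·1 = 0 ⇒ exp(ΔT) = 0
  r1: exp(f) + (1)·1 = 0 ⇒ exp(f) = -1
  r2: exp(m) + (0)·1 = 0 ⇒ exp(m) = 0
Π_1 = f^-1 · ω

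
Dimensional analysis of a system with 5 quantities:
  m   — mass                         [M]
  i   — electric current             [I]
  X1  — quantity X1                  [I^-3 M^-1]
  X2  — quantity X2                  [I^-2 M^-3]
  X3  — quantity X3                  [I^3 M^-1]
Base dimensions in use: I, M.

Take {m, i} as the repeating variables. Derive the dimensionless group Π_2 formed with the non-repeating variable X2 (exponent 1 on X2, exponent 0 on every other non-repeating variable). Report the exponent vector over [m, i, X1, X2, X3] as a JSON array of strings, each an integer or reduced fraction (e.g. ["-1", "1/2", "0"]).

Dimensional matrix (I×M by m×i×X1×X2×X3):
  I: [ 0  1 -3 -2  3]
  M: [ 1  0 -1 -3 -1]
RREF → pivots at {m,i} ⇒ r = 2
Repeat: m,i; free: X1,X2,X3
RREF:
  r0: [   1    0   -1   -3   -1]
  r1: [   0    1   -3   -2    3]
Fix exponent of X2 at 1, X1 at 0, X3 at 0; solve each RREF row for its pivot's exponent:
  r0: exp(m) + (-3)·1 = 0 ⇒ exp(m) = 3
  r1: exp(i) + (-2)·1 = 0 ⇒ exp(i) = 2
Π_2 = m^3 · i^2 · X2

["3", "2", "0", "1", "0"]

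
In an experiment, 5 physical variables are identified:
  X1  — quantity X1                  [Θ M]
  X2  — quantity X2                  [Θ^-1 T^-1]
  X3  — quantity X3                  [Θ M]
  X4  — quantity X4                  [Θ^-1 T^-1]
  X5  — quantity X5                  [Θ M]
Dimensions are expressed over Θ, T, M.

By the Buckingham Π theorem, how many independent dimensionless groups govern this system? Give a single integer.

3

Exponent matrix [Θ,T,M] × [X1,X2,X3,X4,X5]:
  Θ: [ 1 -1  1 -1  1]
  T: [ 0 -1  0 -1  0]
  M: [ 1  0  1  0  1]
Row reduction gives pivot columns X1,X2; rank = 2
Π count = n − r = 5 − 2 = 3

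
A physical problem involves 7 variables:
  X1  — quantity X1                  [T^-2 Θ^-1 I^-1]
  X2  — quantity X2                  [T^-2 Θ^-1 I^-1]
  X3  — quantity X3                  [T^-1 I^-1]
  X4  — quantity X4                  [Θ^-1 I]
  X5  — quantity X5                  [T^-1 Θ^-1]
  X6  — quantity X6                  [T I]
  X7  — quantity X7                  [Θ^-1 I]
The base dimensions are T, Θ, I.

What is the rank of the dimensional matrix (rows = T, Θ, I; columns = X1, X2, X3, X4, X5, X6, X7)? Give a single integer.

2

Dimensional matrix (T×Θ×I by X1×X2×X3×X4×X5×X6×X7):
  T: [-2 -2 -1  0 -1  1  0]
  Θ: [-1 -1  0 -1 -1  0 -1]
  I: [-1 -1 -1  1  0  1  1]
RREF → pivots at {X1,X3} ⇒ r = 2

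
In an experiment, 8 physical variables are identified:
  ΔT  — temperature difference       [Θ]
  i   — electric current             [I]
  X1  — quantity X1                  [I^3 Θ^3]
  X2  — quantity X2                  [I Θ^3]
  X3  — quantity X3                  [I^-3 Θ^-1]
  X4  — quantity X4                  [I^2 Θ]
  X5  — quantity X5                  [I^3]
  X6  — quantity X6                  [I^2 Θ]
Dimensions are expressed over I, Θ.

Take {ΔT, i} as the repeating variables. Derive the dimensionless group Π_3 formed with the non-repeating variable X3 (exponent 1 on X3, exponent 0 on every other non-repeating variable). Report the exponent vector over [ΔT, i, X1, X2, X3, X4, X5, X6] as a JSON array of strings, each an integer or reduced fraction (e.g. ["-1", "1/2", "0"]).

Exponent matrix [I,Θ] × [ΔT,i,X1,X2,X3,X4,X5,X6]:
  I: [ 0  1  3  1 -3  2  3  2]
  Θ: [ 1  0  3  3 -1  1  0  1]
Echelon form has 2 nonzero rows (pivots: ΔT,i)
Pivot set = {ΔT,i}, free = {X1,X2,X3,X4,X5,X6}
RREF:
  r0: [   1    0    3    3   -1    1    0    1]
  r1: [   0    1    3    1   -3    2    3    2]
Fix exponent of X3 at 1, X1 at 0, X2 at 0, X4 at 0, X5 at 0, X6 at 0; solve each RREF row for its pivot's exponent:
  r0: exp(ΔT) + (-1)·1 = 0 ⇒ exp(ΔT) = 1
  r1: exp(i) + (-3)·1 = 0 ⇒ exp(i) = 3
Π_3 = ΔT · i^3 · X3

["1", "3", "0", "0", "1", "0", "0", "0"]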